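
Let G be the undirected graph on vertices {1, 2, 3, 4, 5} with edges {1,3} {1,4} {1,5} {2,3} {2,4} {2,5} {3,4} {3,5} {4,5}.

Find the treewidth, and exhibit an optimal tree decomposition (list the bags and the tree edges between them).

The largest bag has 4 vertices, giving width 3; this decomposition certifies tw(G) ≤ 3. Conversely, {1, 3, 4, 5} is a clique of size 4, and the vertices of any clique must share a bag in every tree decomposition; so some bag has ≥ 4 vertices and tw(G) ≥ 3. The upper and lower bounds meet at 3, so that is the treewidth.

Treewidth 3.
One such decomposition:
Bags: B1 = {1, 3, 4, 5}  B2 = {2, 3, 4, 5}
Tree: B1–B2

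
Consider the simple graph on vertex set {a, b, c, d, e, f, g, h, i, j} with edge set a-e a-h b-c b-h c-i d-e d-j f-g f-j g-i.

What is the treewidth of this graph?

A width-2 tree decomposition is:
Bags: B1 = {c, g, i}  B2 = {c, f, g}  B3 = {c, f, j}  B4 = {c, d, j}  B5 = {c, d, e}  B6 = {a, c, e}  B7 = {a, c, h}  B8 = {b, c, h}
Tree: B1–B2, B2–B3, B3–B4, B4–B5, B5–B6, B6–B7, B7–B8
The largest bag has 3 vertices, giving width 2; this decomposition certifies tw(G) ≤ 2. Since c–i–g–f–j–d–e–a–h–b–c is a cycle in G, G is not acyclic. Forests are exactly the graphs of treewidth ≤ 1, so tw(G) ≥ 2. Hence tw(G) = 2 exactly.

2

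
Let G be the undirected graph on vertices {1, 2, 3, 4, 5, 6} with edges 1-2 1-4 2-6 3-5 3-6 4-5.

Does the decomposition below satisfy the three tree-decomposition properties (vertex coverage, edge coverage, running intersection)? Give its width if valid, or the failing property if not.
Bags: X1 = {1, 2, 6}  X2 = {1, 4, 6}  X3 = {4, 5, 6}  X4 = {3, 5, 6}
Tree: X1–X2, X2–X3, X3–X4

Yes; width 2.

Every vertex of G appears in some bag (union = {1, 2, 3, 4, 5, 6}); every edge is covered by a bag; and for each vertex v the set of bags containing v is connected in the bag tree. The decomposition is therefore valid. The largest bag has 3 vertices, so the width is 2.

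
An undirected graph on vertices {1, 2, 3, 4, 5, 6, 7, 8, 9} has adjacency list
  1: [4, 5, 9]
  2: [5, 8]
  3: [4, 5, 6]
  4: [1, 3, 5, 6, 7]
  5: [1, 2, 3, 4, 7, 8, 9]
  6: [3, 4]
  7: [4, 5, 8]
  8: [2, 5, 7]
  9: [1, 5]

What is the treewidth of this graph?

2

A width-2 tree decomposition is:
Bags: B1 = {3, 4, 5}  B2 = {1, 4, 5}  B3 = {3, 4, 6}  B4 = {1, 5, 9}  B5 = {4, 5, 7}  B6 = {5, 7, 8}  B7 = {2, 5, 8}
Tree: B1–B2, B1–B3, B2–B4, B2–B5, B5–B6, B6–B7
The largest bag has 3 vertices, giving width 2; this decomposition certifies tw(G) ≤ 2. On the other hand G contains the 3-clique {2, 5, 8}. A clique must lie in a single bag of any decomposition, so no decomposition can have width below 2. Hence tw(G) = 2 exactly.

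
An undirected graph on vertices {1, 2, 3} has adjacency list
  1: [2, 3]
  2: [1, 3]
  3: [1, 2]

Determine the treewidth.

A width-2 tree decomposition is:
Bags: B1 = {1, 2, 3}
Tree: (single bag)
With just one bag of size 3, the width is 3 − 1 = 2, so tw(G) ≤ 2. For the lower bound, the 3 vertices {1, 2, 3} are pairwise adjacent, and any tree decomposition puts a clique entirely inside one bag — forcing width ≥ 2. Hence tw(G) = 2 exactly.

2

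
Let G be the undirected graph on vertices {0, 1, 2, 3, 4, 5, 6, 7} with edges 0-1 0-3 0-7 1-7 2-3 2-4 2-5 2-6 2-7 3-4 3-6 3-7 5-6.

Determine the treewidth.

2

A width-2 tree decomposition is:
Bags: B1 = {2, 3, 7}  B2 = {2, 3, 6}  B3 = {0, 3, 7}  B4 = {0, 1, 7}  B5 = {2, 5, 6}  B6 = {2, 3, 4}
Tree: B1–B2, B1–B3, B3–B4, B2–B5, B2–B6
Each bag holds 3 vertices, so the decomposition has width 2, which upper-bounds the treewidth. For the lower bound, the 3 vertices {0, 1, 7} are pairwise adjacent, and any tree decomposition puts a clique entirely inside one bag — forcing width ≥ 2. The upper and lower bounds meet at 2, so that is the treewidth.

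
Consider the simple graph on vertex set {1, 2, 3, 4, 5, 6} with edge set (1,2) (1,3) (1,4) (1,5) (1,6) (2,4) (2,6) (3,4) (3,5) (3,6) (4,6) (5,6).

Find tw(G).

3

A width-3 tree decomposition is:
Bags: B1 = {1, 2, 4, 6}  B2 = {1, 3, 4, 6}  B3 = {1, 3, 5, 6}
Tree: B1–B2, B2–B3
Each bag holds 4 vertices, so the decomposition has width 3, which upper-bounds the treewidth. On the other hand G contains the 4-clique {1, 2, 4, 6}. A clique must lie in a single bag of any decomposition, so no decomposition can have width below 3. Therefore the treewidth is 3.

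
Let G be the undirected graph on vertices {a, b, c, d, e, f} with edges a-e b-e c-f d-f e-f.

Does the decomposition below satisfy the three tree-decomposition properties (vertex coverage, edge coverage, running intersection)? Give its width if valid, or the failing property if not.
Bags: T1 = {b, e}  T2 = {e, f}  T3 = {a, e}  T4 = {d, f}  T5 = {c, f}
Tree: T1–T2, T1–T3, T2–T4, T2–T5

Vertex coverage: the bags together contain {a, b, c, d, e, f}, the full vertex set. Edge coverage: each edge of G has both endpoints in at least one bag. Running intersection: for every vertex, the bags containing it form a connected subtree. All three properties hold, so this is a valid tree decomposition of width max|bag| − 1 = 1, and hence tw(G) ≤ 1.

Yes; width 1.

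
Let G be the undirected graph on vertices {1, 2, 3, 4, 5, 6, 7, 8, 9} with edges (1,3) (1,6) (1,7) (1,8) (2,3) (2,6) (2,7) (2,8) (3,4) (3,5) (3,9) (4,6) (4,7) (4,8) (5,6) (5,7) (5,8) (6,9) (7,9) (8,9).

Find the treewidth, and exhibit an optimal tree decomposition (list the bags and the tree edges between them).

Each bag holds 5 vertices, so the decomposition has width 4, which upper-bounds the treewidth. For the lower bound: the 5 vertex sets {8,9}, {4,7}, {2,6}, {3}, {1} are disjoint, each induces a connected subgraph, and every pair is joined by at least one edge of G. Contracting each set to a single vertex therefore yields K_{5} as a minor, and since treewidth is minor-monotone, tw(G) ≥ tw(K_{5}) = 4. Combining the bounds, tw(G) = 4.

Treewidth 4.
One optimal decomposition is:
Bags: B1 = {3, 6, 7, 8, 9}  B2 = {3, 4, 6, 7, 8}  B3 = {2, 3, 6, 7, 8}  B4 = {1, 3, 6, 7, 8}  B5 = {3, 5, 6, 7, 8}
Tree: B1–B2, B2–B3, B3–B4, B4–B5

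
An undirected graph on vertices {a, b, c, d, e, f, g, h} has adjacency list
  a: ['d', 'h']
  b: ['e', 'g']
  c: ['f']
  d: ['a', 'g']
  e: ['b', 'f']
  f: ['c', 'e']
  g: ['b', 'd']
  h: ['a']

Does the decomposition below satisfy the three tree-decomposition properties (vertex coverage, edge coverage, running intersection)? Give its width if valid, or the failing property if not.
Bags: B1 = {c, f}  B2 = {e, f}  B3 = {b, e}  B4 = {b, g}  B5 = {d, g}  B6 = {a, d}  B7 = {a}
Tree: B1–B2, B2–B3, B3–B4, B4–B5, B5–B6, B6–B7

A tree decomposition must satisfy three properties: every vertex lies in some bag; for every edge, both endpoints lie together in some bag; and for every vertex, the bags containing it form a connected subtree. Here vertex h appears in no bag, so the decomposition is invalid.

No — vertex h appears in no bag.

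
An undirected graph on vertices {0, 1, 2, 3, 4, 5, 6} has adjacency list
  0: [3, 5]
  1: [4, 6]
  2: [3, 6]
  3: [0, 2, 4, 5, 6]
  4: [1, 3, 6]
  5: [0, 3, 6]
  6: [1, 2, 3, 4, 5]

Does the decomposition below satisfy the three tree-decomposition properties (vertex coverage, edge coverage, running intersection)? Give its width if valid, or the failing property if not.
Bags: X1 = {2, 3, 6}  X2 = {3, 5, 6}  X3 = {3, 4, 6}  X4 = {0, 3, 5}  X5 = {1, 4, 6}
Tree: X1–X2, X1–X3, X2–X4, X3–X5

Yes; width 2.

Checking the three conditions: (i) the bags cover all of {0, 1, 2, 3, 4, 5, 6}; (ii) for each edge, some bag contains both endpoints; (iii) the bags containing any fixed vertex form a subtree. All hold, so the decomposition is valid with width 3 − 1 = 2.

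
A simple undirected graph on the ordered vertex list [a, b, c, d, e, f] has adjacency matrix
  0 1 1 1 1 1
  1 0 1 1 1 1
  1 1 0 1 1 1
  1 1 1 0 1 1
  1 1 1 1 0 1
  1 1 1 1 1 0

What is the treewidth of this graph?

A width-5 tree decomposition is:
Bags: B1 = {a, b, c, d, e, f}
Tree: (single bag)
A single bag containing all 6 vertices is trivially a valid decomposition of width 5. Conversely, {a, b, c, d, e, f} is a clique of size 6, and the vertices of any clique must share a bag in every tree decomposition; so some bag has ≥ 6 vertices and tw(G) ≥ 5. The upper and lower bounds meet at 5, so that is the treewidth.

5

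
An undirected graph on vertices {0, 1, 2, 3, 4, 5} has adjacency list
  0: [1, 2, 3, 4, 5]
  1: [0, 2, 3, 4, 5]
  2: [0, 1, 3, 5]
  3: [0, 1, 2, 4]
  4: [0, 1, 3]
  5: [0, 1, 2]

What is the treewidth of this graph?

3

A width-3 tree decomposition is:
Bags: B1 = {0, 1, 2, 3}  B2 = {0, 1, 3, 4}  B3 = {0, 1, 2, 5}
Tree: B1–B2, B1–B3
The largest bag has 4 vertices, giving width 3; this decomposition certifies tw(G) ≤ 3. For the lower bound, the 4 vertices {0, 1, 2, 3} are pairwise adjacent, and any tree decomposition puts a clique entirely inside one bag — forcing width ≥ 3. Hence tw(G) = 3 exactly.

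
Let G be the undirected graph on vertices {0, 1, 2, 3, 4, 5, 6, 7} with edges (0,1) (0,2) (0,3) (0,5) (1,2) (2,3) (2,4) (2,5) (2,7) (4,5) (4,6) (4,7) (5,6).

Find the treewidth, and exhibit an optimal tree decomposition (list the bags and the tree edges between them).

Treewidth 2.
One such decomposition:
Bags: B1 = {2, 4, 5}  B2 = {0, 2, 5}  B3 = {4, 5, 6}  B4 = {0, 2, 3}  B5 = {2, 4, 7}  B6 = {0, 1, 2}
Tree: B1–B2, B1–B3, B2–B4, B1–B5, B2–B6

Each bag holds 3 vertices, so the decomposition has width 2, which upper-bounds the treewidth. Conversely, {0, 1, 2} is a clique of size 3, and the vertices of any clique must share a bag in every tree decomposition; so some bag has ≥ 3 vertices and tw(G) ≥ 2. Combining the bounds, tw(G) = 2.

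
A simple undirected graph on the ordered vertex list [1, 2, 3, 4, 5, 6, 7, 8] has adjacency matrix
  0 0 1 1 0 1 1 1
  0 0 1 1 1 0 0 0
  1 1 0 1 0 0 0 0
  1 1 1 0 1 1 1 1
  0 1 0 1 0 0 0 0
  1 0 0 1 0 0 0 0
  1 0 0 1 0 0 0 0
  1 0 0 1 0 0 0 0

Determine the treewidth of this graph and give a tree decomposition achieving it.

Each bag holds 3 vertices, so the decomposition has width 2, which upper-bounds the treewidth. Conversely, {1, 4, 8} is a clique of size 3, and the vertices of any clique must share a bag in every tree decomposition; so some bag has ≥ 3 vertices and tw(G) ≥ 2. The upper and lower bounds meet at 2, so that is the treewidth.

Treewidth 2.
One such decomposition:
Bags: B1 = {2, 3, 4}  B2 = {1, 3, 4}  B3 = {2, 4, 5}  B4 = {1, 4, 7}  B5 = {1, 4, 8}  B6 = {1, 4, 6}
Tree: B1–B2, B1–B3, B2–B4, B2–B5, B4–B6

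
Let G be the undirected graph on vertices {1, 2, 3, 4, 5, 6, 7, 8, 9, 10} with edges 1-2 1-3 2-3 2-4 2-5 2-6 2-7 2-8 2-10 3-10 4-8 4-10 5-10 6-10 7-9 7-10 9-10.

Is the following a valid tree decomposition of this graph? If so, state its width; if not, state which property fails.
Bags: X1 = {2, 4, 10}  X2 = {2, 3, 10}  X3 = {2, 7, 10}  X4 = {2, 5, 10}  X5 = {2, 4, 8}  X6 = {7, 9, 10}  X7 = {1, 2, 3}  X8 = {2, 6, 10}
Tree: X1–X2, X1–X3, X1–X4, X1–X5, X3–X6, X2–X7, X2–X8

Yes; width 2.

Vertex coverage: the bags together contain {1, 2, 3, 4, 5, 6, 7, 8, 9, 10}, the full vertex set. Edge coverage: each edge of G has both endpoints in at least one bag. Running intersection: for every vertex, the bags containing it form a connected subtree. All three properties hold, so this is a valid tree decomposition of width max|bag| − 1 = 2, and hence tw(G) ≤ 2.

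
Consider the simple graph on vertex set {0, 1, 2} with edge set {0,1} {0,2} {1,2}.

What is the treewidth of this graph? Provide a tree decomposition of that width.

A single bag containing all 3 vertices is trivially a valid decomposition of width 2. For the lower bound, the 3 vertices {0, 1, 2} are pairwise adjacent, and any tree decomposition puts a clique entirely inside one bag — forcing width ≥ 2. Therefore the treewidth is 2.

Treewidth 2.
Bags: B1 = {0, 1, 2}
Tree: (single bag)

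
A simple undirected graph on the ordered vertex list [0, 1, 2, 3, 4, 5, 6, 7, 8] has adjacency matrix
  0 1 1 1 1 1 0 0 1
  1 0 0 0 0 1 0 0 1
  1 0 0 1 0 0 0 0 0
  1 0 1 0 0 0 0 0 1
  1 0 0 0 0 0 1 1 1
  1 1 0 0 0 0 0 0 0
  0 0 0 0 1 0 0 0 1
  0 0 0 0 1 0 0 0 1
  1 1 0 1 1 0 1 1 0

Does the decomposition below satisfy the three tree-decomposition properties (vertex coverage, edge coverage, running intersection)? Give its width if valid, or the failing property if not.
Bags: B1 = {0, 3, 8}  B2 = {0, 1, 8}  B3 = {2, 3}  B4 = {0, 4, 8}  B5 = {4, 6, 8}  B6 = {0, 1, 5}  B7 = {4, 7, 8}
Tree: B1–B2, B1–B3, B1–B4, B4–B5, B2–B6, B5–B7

No — edge (0,2) lies in no bag.

A tree decomposition must satisfy three properties: every vertex lies in some bag; for every edge, both endpoints lie together in some bag; and for every vertex, the bags containing it form a connected subtree. Here edge (0,2) lies in no bag, so the decomposition is invalid.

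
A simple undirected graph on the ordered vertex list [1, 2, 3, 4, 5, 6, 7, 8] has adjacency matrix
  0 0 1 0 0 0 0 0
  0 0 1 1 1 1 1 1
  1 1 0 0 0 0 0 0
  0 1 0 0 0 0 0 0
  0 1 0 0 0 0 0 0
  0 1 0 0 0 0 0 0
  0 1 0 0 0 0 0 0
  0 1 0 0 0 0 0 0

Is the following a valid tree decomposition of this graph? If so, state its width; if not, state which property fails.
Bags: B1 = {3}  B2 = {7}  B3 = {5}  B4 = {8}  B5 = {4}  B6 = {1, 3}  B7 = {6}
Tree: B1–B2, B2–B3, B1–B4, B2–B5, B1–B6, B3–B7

A tree decomposition must satisfy three properties: every vertex lies in some bag; for every edge, both endpoints lie together in some bag; and for every vertex, the bags containing it form a connected subtree. Here vertex 2 appears in no bag, so the decomposition is invalid.

No — vertex 2 appears in no bag.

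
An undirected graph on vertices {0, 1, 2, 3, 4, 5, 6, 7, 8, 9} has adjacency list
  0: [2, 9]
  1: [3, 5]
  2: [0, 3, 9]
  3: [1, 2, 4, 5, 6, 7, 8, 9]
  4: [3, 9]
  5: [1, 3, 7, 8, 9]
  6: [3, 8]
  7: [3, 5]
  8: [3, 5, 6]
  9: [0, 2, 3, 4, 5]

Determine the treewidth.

2

A width-2 tree decomposition is:
Bags: B1 = {3, 5, 8}  B2 = {3, 5, 9}  B3 = {3, 5, 7}  B4 = {2, 3, 9}  B5 = {3, 6, 8}  B6 = {1, 3, 5}  B7 = {3, 4, 9}  B8 = {0, 2, 9}
Tree: B1–B2, B1–B3, B2–B4, B1–B5, B2–B6, B2–B7, B4–B8
Each bag holds 3 vertices, so the decomposition has width 2, which upper-bounds the treewidth. For the lower bound, the 3 vertices {0, 2, 9} are pairwise adjacent, and any tree decomposition puts a clique entirely inside one bag — forcing width ≥ 2. Hence tw(G) = 2 exactly.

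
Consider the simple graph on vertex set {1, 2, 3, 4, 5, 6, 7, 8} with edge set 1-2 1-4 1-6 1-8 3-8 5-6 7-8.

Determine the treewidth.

1

A width-1 tree decomposition is:
Bags: B1 = {1, 8}  B2 = {7, 8}  B3 = {1, 6}  B4 = {1, 4}  B5 = {5, 6}  B6 = {1, 2}  B7 = {3, 8}
Tree: B1–B2, B1–B3, B1–B4, B3–B5, B3–B6, B1–B7
Each bag holds 2 vertices, so the decomposition has width 1, which upper-bounds the treewidth. Since G has at least one edge (e.g. 8–1), it is not an edgeless graph, so tw(G) ≥ 1. The upper and lower bounds meet at 1, so that is the treewidth.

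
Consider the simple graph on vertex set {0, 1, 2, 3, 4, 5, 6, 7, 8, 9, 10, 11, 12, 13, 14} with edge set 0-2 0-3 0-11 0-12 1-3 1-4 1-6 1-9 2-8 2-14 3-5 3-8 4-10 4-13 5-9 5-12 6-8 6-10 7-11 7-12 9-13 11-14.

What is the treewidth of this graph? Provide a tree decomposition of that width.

Each bag holds 4 vertices, so the decomposition has width 3, which upper-bounds the treewidth. For the lower bound: the 4 vertex sets {7,11,14}, {2}, {0}, {3,5,8,12} are disjoint, each induces a connected subgraph, and every pair is joined by at least one edge of G. Contracting each set to a single vertex therefore yields K_{4} as a minor, and since treewidth is minor-monotone, tw(G) ≥ tw(K_{4}) = 3. Hence tw(G) = 3 exactly.

Treewidth 3.
Bags: B1 = {2, 7, 11, 14}  B2 = {0, 2, 7, 11}  B3 = {0, 2, 7, 12}  B4 = {0, 2, 8, 12}  B5 = {0, 3, 8, 12}  B6 = {3, 5, 8, 12}  B7 = {3, 5, 6, 8}  B8 = {1, 3, 5, 6}  B9 = {1, 5, 6, 9}  B10 = {1, 6, 9, 10}  B11 = {1, 4, 9, 10}  B12 = {4, 9, 10, 13}
Tree: B1–B2, B2–B3, B3–B4, B4–B5, B5–B6, B6–B7, B7–B8, B8–B9, B9–B10, B10–B11, B11–B12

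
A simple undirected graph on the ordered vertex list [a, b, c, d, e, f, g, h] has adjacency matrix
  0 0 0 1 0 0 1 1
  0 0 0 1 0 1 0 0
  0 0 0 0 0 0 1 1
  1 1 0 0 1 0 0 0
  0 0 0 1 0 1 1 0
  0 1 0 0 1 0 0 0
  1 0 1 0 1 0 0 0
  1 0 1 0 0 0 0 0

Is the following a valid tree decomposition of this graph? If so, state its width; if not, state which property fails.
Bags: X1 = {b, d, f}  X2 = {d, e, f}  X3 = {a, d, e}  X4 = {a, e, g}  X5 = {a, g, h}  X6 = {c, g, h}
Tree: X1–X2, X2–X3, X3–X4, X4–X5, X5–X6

Vertex coverage: the bags together contain {a, b, c, d, e, f, g, h}, the full vertex set. Edge coverage: each edge of G has both endpoints in at least one bag. Running intersection: for every vertex, the bags containing it form a connected subtree. All three properties hold, so this is a valid tree decomposition of width max|bag| − 1 = 2, and hence tw(G) ≤ 2.

Yes; width 2.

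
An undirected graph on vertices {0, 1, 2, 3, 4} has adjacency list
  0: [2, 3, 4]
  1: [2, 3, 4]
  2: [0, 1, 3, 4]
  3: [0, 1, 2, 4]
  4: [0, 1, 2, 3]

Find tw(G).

A width-3 tree decomposition is:
Bags: B1 = {0, 2, 3, 4}  B2 = {1, 2, 3, 4}
Tree: B1–B2
Each bag holds 4 vertices, so the decomposition has width 3, which upper-bounds the treewidth. Conversely, {0, 2, 3, 4} is a clique of size 4, and the vertices of any clique must share a bag in every tree decomposition; so some bag has ≥ 4 vertices and tw(G) ≥ 3. Hence tw(G) = 3 exactly.

3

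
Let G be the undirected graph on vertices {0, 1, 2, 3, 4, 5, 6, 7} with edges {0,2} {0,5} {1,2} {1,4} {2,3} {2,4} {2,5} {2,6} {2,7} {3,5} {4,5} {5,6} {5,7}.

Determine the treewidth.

2

A width-2 tree decomposition is:
Bags: B1 = {2, 5, 6}  B2 = {2, 4, 5}  B3 = {1, 2, 4}  B4 = {2, 3, 5}  B5 = {2, 5, 7}  B6 = {0, 2, 5}
Tree: B1–B2, B2–B3, B2–B4, B2–B5, B4–B6
Each bag holds 3 vertices, so the decomposition has width 2, which upper-bounds the treewidth. For the lower bound, the 3 vertices {1, 2, 4} are pairwise adjacent, and any tree decomposition puts a clique entirely inside one bag — forcing width ≥ 2. Combining the bounds, tw(G) = 2.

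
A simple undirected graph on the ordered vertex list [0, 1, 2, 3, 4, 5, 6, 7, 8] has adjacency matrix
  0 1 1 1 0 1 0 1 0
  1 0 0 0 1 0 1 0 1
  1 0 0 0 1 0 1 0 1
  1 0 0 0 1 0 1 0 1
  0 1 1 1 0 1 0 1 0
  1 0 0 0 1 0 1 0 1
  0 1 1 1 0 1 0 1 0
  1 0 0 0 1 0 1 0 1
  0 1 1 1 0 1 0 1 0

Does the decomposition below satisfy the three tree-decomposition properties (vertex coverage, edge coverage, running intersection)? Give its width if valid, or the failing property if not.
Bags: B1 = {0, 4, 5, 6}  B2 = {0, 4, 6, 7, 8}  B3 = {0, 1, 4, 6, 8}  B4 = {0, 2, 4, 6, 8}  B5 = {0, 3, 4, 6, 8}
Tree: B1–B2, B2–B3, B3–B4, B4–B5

No — edge (8,5) lies in no bag.

A tree decomposition must satisfy three properties: every vertex lies in some bag; for every edge, both endpoints lie together in some bag; and for every vertex, the bags containing it form a connected subtree. Here edge (8,5) lies in no bag, so the decomposition is invalid.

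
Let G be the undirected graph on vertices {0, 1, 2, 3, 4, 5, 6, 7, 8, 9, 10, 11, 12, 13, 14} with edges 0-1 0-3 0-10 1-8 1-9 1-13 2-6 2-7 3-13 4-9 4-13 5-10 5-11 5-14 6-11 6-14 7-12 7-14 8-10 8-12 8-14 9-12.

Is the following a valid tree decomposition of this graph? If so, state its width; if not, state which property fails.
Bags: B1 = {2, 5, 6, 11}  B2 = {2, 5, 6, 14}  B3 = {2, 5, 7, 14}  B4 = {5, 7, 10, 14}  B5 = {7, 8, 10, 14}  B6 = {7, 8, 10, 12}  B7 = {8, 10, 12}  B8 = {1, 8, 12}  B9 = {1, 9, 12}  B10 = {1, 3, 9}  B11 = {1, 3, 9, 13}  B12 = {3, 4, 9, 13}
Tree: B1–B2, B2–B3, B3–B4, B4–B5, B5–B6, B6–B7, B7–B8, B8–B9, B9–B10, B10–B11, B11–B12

No — vertex 0 appears in no bag.

A tree decomposition must satisfy three properties: every vertex lies in some bag; for every edge, both endpoints lie together in some bag; and for every vertex, the bags containing it form a connected subtree. Here vertex 0 appears in no bag, so the decomposition is invalid.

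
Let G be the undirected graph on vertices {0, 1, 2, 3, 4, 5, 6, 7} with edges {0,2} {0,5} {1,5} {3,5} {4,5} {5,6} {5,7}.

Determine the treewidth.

1

A width-1 tree decomposition is:
Bags: B1 = {0, 5}  B2 = {0, 2}  B3 = {5, 6}  B4 = {4, 5}  B5 = {3, 5}  B6 = {5, 7}  B7 = {1, 5}
Tree: B1–B2, B1–B3, B3–B4, B4–B5, B1–B6, B1–B7
Every bag has size at most 2, so the width is 2 − 1 = 1 and tw(G) ≤ 1. G has an edge, so its treewidth is at least 1. Combining the bounds, tw(G) = 1.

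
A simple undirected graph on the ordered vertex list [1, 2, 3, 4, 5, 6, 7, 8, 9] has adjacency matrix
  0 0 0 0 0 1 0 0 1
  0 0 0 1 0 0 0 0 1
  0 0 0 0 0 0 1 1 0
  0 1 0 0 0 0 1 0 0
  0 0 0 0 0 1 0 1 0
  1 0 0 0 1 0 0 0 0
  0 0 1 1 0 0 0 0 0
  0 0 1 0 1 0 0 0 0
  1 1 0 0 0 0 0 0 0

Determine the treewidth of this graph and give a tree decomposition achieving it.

Treewidth 2.
One such decomposition:
Bags: B1 = {5, 6, 8}  B2 = {1, 6, 8}  B3 = {1, 8, 9}  B4 = {2, 8, 9}  B5 = {2, 4, 8}  B6 = {4, 7, 8}  B7 = {3, 7, 8}
Tree: B1–B2, B2–B3, B3–B4, B4–B5, B5–B6, B6–B7

The largest bag has 3 vertices, giving width 2; this decomposition certifies tw(G) ≤ 2. The edges 8–5–6–1–9–2–4–7–3–8 form a cycle, so G is not a tree and its treewidth is at least 2. Combining the bounds, tw(G) = 2.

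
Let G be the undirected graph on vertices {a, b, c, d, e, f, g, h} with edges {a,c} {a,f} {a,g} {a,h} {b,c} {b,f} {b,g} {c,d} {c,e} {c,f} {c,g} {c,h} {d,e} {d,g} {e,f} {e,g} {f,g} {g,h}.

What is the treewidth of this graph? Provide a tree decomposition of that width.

Treewidth 3.
One such decomposition:
Bags: B1 = {c, e, f, g}  B2 = {b, c, f, g}  B3 = {a, c, f, g}  B4 = {c, d, e, g}  B5 = {a, c, g, h}
Tree: B1–B2, B1–B3, B1–B4, B3–B5

Every bag has size at most 4, so the width is 4 − 1 = 3 and tw(G) ≤ 3. On the other hand G contains the 4-clique {c, d, e, g}. A clique must lie in a single bag of any decomposition, so no decomposition can have width below 3. Combining the bounds, tw(G) = 3.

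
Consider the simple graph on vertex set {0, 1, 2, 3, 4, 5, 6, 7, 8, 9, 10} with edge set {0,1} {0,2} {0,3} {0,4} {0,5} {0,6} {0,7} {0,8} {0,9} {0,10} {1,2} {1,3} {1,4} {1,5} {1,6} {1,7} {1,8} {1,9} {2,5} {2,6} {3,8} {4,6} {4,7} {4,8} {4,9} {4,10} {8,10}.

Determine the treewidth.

A width-3 tree decomposition is:
Bags: B1 = {0, 4, 8, 10}  B2 = {0, 1, 4, 8}  B3 = {0, 1, 4, 6}  B4 = {0, 1, 4, 7}  B5 = {0, 1, 4, 9}  B6 = {0, 1, 3, 8}  B7 = {0, 1, 2, 6}  B8 = {0, 1, 2, 5}
Tree: B1–B2, B2–B3, B2–B4, B4–B5, B2–B6, B3–B7, B7–B8
Every bag has size at most 4, so the width is 4 − 1 = 3 and tw(G) ≤ 3. Conversely, {0, 1, 2, 5} is a clique of size 4, and the vertices of any clique must share a bag in every tree decomposition; so some bag has ≥ 4 vertices and tw(G) ≥ 3. Hence tw(G) = 3 exactly.

3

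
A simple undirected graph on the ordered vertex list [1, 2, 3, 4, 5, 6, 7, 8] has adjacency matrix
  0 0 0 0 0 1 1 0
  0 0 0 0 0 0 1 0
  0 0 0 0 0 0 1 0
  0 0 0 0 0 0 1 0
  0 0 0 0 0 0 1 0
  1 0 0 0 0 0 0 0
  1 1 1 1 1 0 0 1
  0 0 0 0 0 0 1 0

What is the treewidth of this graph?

1

A width-1 tree decomposition is:
Bags: B1 = {5, 7}  B2 = {3, 7}  B3 = {1, 7}  B4 = {7, 8}  B5 = {4, 7}  B6 = {1, 6}  B7 = {2, 7}
Tree: B1–B2, B2–B3, B2–B4, B3–B5, B3–B6, B1–B7
The largest bag has 2 vertices, giving width 1; this decomposition certifies tw(G) ≤ 1. Any graph with an edge has treewidth ≥ 1, and G has the edge 5–7. The upper and lower bounds meet at 1, so that is the treewidth.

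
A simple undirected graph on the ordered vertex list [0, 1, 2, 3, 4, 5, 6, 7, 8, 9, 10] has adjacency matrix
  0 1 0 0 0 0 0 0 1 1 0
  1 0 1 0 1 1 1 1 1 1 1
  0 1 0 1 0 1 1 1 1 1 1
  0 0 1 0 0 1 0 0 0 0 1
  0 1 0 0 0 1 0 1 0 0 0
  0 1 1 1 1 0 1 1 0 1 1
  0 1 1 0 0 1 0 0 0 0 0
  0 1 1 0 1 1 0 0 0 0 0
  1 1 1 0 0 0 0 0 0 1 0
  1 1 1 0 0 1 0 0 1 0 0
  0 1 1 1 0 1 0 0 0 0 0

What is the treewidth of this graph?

3

A width-3 tree decomposition is:
Bags: B1 = {1, 2, 5, 10}  B2 = {1, 2, 5, 6}  B3 = {1, 2, 5, 9}  B4 = {1, 2, 8, 9}  B5 = {1, 2, 5, 7}  B6 = {0, 1, 8, 9}  B7 = {1, 4, 5, 7}  B8 = {2, 3, 5, 10}
Tree: B1–B2, B1–B3, B3–B4, B3–B5, B4–B6, B5–B7, B1–B8
The largest bag has 4 vertices, giving width 3; this decomposition certifies tw(G) ≤ 3. On the other hand G contains the 4-clique {0, 1, 8, 9}. A clique must lie in a single bag of any decomposition, so no decomposition can have width below 3. Therefore the treewidth is 3.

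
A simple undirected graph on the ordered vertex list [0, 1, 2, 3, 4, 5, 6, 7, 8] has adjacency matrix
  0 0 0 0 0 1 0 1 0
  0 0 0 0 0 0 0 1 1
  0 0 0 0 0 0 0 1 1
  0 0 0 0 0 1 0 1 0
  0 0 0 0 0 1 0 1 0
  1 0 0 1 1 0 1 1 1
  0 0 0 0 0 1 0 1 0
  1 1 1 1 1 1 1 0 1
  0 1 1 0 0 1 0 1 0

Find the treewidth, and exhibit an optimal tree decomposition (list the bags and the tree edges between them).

The largest bag has 3 vertices, giving width 2; this decomposition certifies tw(G) ≤ 2. Conversely, {1, 7, 8} is a clique of size 3, and the vertices of any clique must share a bag in every tree decomposition; so some bag has ≥ 3 vertices and tw(G) ≥ 2. The upper and lower bounds meet at 2, so that is the treewidth.

Treewidth 2.
One such decomposition:
Bags: B1 = {5, 7, 8}  B2 = {0, 5, 7}  B3 = {3, 5, 7}  B4 = {1, 7, 8}  B5 = {5, 6, 7}  B6 = {4, 5, 7}  B7 = {2, 7, 8}
Tree: B1–B2, B2–B3, B1–B4, B3–B5, B2–B6, B1–B7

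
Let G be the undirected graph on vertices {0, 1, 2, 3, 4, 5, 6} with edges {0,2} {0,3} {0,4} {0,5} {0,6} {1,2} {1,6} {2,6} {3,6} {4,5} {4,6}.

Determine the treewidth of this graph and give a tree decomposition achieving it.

Every bag has size at most 3, so the width is 3 − 1 = 2 and tw(G) ≤ 2. Conversely, {0, 4, 5} is a clique of size 3, and the vertices of any clique must share a bag in every tree decomposition; so some bag has ≥ 3 vertices and tw(G) ≥ 2. Hence tw(G) = 2 exactly.

Treewidth 2.
One such decomposition:
Bags: B1 = {0, 4, 6}  B2 = {0, 3, 6}  B3 = {0, 2, 6}  B4 = {0, 4, 5}  B5 = {1, 2, 6}
Tree: B1–B2, B1–B3, B1–B4, B3–B5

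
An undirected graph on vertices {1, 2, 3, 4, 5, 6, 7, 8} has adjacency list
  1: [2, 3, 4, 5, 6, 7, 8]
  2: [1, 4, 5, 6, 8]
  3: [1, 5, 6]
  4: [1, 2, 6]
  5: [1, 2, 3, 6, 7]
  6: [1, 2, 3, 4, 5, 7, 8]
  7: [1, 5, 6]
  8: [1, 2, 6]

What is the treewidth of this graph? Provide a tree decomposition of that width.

Every bag has size at most 4, so the width is 4 − 1 = 3 and tw(G) ≤ 3. Conversely, {1, 2, 6, 8} is a clique of size 4, and the vertices of any clique must share a bag in every tree decomposition; so some bag has ≥ 4 vertices and tw(G) ≥ 3. The upper and lower bounds meet at 3, so that is the treewidth.

Treewidth 3.
One such decomposition:
Bags: B1 = {1, 2, 5, 6}  B2 = {1, 2, 4, 6}  B3 = {1, 3, 5, 6}  B4 = {1, 2, 6, 8}  B5 = {1, 5, 6, 7}
Tree: B1–B2, B1–B3, B1–B4, B3–B5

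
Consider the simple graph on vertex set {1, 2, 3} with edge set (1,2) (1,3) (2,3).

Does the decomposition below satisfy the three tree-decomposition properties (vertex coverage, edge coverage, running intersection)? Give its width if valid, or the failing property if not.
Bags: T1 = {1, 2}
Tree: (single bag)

No — vertex 3 appears in no bag.

A tree decomposition must satisfy three properties: every vertex lies in some bag; for every edge, both endpoints lie together in some bag; and for every vertex, the bags containing it form a connected subtree. Here vertex 3 appears in no bag, so the decomposition is invalid.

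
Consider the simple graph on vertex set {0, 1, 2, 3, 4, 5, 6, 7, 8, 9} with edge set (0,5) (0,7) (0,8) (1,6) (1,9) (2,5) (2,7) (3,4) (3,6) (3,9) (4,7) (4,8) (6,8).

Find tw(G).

A width-2 tree decomposition is:
Bags: B1 = {1, 3, 9}  B2 = {1, 3, 6}  B3 = {3, 4, 6}  B4 = {4, 6, 8}  B5 = {4, 7, 8}  B6 = {0, 7, 8}  B7 = {0, 2, 7}  B8 = {0, 2, 5}
Tree: B1–B2, B2–B3, B3–B4, B4–B5, B5–B6, B6–B7, B7–B8
Every bag has size at most 3, so the width is 3 − 1 = 2 and tw(G) ≤ 2. The edges 9–1–6–3–9 form a cycle, so G is not a tree and its treewidth is at least 2. Combining the bounds, tw(G) = 2.

2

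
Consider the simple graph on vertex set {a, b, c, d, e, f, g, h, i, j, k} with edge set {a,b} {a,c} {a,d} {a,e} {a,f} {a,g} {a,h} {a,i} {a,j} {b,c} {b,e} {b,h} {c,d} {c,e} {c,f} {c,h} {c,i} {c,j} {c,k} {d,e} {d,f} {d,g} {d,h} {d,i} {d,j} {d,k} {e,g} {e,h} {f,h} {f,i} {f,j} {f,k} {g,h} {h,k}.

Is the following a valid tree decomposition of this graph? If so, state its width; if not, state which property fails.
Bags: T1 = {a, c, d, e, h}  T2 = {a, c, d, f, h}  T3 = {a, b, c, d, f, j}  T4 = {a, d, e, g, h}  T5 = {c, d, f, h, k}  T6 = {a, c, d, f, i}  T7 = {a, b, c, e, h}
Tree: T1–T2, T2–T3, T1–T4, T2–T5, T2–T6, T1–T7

No — bags containing vertex b are not connected in the tree.

A tree decomposition must satisfy three properties: every vertex lies in some bag; for every edge, both endpoints lie together in some bag; and for every vertex, the bags containing it form a connected subtree. Here bags containing vertex b are not connected in the tree, so the decomposition is invalid.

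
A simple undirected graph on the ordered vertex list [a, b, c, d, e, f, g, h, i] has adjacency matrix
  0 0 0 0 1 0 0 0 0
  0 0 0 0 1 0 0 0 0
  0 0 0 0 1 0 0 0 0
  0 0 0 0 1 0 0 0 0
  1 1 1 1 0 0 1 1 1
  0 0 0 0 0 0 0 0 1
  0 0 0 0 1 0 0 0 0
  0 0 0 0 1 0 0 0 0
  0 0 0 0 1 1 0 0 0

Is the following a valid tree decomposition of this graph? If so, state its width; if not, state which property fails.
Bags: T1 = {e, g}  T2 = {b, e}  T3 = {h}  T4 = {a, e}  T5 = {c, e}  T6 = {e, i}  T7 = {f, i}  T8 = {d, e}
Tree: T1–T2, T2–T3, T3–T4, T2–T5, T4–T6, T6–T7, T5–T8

No — edge (e,h) lies in no bag.

A tree decomposition must satisfy three properties: every vertex lies in some bag; for every edge, both endpoints lie together in some bag; and for every vertex, the bags containing it form a connected subtree. Here edge (e,h) lies in no bag, so the decomposition is invalid.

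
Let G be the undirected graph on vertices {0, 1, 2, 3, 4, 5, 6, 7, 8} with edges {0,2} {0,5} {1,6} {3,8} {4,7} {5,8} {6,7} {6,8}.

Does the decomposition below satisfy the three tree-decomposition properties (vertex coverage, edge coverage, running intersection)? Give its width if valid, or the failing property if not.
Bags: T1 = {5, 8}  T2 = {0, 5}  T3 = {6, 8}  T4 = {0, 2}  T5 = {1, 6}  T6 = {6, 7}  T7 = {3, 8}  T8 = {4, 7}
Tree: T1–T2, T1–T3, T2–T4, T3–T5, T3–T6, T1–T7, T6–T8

Yes; width 1.

Checking the three conditions: (i) the bags cover all of {0, 1, 2, 3, 4, 5, 6, 7, 8}; (ii) for each edge, some bag contains both endpoints; (iii) the bags containing any fixed vertex form a subtree. All hold, so the decomposition is valid with width 2 − 1 = 1.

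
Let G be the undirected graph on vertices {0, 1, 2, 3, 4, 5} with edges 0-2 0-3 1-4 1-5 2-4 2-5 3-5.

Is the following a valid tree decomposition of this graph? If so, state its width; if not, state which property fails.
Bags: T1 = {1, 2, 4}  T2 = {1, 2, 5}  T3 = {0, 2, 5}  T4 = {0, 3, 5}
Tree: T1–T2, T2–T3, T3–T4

Checking the three conditions: (i) the bags cover all of {0, 1, 2, 3, 4, 5}; (ii) for each edge, some bag contains both endpoints; (iii) the bags containing any fixed vertex form a subtree. All hold, so the decomposition is valid with width 3 − 1 = 2.

Yes; width 2.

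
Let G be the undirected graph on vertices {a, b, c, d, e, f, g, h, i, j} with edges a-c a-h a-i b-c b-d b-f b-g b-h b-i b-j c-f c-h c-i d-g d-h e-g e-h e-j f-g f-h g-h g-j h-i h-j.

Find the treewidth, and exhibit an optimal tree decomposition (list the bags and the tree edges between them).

Each bag holds 4 vertices, so the decomposition has width 3, which upper-bounds the treewidth. For the lower bound, the 4 vertices {e, g, h, j} are pairwise adjacent, and any tree decomposition puts a clique entirely inside one bag — forcing width ≥ 3. Combining the bounds, tw(G) = 3.

Treewidth 3.
One such decomposition:
Bags: B1 = {b, f, g, h}  B2 = {b, d, g, h}  B3 = {b, g, h, j}  B4 = {b, c, f, h}  B5 = {b, c, h, i}  B6 = {a, c, h, i}  B7 = {e, g, h, j}
Tree: B1–B2, B2–B3, B1–B4, B4–B5, B5–B6, B3–B7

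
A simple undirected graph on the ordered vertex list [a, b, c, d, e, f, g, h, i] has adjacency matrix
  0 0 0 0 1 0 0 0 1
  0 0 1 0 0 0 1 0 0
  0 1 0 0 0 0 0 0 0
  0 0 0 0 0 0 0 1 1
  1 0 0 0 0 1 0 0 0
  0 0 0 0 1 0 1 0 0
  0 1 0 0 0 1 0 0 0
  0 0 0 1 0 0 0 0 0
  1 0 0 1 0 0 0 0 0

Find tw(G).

1

A width-1 tree decomposition is:
Bags: B1 = {d, h}  B2 = {d, i}  B3 = {a, i}  B4 = {a, e}  B5 = {e, f}  B6 = {f, g}  B7 = {b, g}  B8 = {b, c}
Tree: B1–B2, B2–B3, B3–B4, B4–B5, B5–B6, B6–B7, B7–B8
Every bag has size at most 2, so the width is 2 − 1 = 1 and tw(G) ≤ 1. G has an edge, so its treewidth is at least 1. Hence tw(G) = 1 exactly.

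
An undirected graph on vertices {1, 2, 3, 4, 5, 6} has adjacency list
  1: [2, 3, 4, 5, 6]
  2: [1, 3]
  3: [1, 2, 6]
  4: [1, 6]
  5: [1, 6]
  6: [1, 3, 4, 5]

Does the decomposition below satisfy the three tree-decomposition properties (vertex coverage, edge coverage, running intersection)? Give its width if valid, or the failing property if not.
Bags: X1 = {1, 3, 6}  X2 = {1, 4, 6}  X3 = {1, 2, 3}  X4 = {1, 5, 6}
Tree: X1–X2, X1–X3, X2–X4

Yes; width 2.

Vertex coverage: the bags together contain {1, 2, 3, 4, 5, 6}, the full vertex set. Edge coverage: each edge of G has both endpoints in at least one bag. Running intersection: for every vertex, the bags containing it form a connected subtree. All three properties hold, so this is a valid tree decomposition of width max|bag| − 1 = 2, and hence tw(G) ≤ 2.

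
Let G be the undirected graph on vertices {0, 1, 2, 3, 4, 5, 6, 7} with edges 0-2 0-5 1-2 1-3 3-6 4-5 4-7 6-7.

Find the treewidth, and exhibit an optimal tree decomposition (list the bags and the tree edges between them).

Each bag holds 3 vertices, so the decomposition has width 2, which upper-bounds the treewidth. For the lower bound, G contains the cycle 2–0–5–4–7–6–3–1–2, so G is not a forest; only forests have treewidth ≤ 1, hence tw(G) ≥ 2. Combining the bounds, tw(G) = 2.

Treewidth 2.
One such decomposition:
Bags: B1 = {0, 2, 5}  B2 = {2, 4, 5}  B3 = {2, 4, 7}  B4 = {2, 6, 7}  B5 = {2, 3, 6}  B6 = {1, 2, 3}
Tree: B1–B2, B2–B3, B3–B4, B4–B5, B5–B6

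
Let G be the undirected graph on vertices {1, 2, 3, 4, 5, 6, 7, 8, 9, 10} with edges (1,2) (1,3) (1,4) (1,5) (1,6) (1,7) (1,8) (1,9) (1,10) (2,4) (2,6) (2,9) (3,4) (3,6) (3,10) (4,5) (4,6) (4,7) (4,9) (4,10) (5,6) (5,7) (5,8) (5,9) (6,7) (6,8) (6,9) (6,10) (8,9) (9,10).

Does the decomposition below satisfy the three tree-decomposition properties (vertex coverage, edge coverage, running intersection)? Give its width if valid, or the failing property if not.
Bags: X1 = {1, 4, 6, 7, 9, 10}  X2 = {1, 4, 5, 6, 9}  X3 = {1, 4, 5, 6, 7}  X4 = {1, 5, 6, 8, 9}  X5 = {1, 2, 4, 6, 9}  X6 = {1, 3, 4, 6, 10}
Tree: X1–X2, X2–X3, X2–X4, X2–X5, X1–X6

No — bags containing vertex 7 are not connected in the tree.

A tree decomposition must satisfy three properties: every vertex lies in some bag; for every edge, both endpoints lie together in some bag; and for every vertex, the bags containing it form a connected subtree. Here bags containing vertex 7 are not connected in the tree, so the decomposition is invalid.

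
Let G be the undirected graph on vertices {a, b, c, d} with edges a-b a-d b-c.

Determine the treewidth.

A width-1 tree decomposition is:
Bags: B1 = {a, b}  B2 = {a, d}  B3 = {b, c}
Tree: B1–B2, B1–B3
Every bag has size at most 2, so the width is 2 − 1 = 1 and tw(G) ≤ 1. G has an edge, so its treewidth is at least 1. Combining the bounds, tw(G) = 1.

1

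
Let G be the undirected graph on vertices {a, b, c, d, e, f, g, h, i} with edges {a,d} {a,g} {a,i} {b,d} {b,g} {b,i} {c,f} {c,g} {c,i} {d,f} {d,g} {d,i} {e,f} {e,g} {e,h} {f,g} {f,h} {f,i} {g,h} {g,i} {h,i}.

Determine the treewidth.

3

A width-3 tree decomposition is:
Bags: B1 = {f, g, h, i}  B2 = {d, f, g, i}  B3 = {a, d, g, i}  B4 = {e, f, g, h}  B5 = {c, f, g, i}  B6 = {b, d, g, i}
Tree: B1–B2, B2–B3, B1–B4, B1–B5, B2–B6
The largest bag has 4 vertices, giving width 3; this decomposition certifies tw(G) ≤ 3. For the lower bound, the 4 vertices {e, f, g, h} are pairwise adjacent, and any tree decomposition puts a clique entirely inside one bag — forcing width ≥ 3. Therefore the treewidth is 3.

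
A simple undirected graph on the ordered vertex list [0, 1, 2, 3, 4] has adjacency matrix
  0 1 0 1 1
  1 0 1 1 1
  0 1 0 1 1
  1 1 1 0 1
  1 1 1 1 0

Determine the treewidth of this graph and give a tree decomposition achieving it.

The largest bag has 4 vertices, giving width 3; this decomposition certifies tw(G) ≤ 3. Conversely, {0, 1, 3, 4} is a clique of size 4, and the vertices of any clique must share a bag in every tree decomposition; so some bag has ≥ 4 vertices and tw(G) ≥ 3. The upper and lower bounds meet at 3, so that is the treewidth.

Treewidth 3.
One such decomposition:
Bags: B1 = {0, 1, 3, 4}  B2 = {1, 2, 3, 4}
Tree: B1–B2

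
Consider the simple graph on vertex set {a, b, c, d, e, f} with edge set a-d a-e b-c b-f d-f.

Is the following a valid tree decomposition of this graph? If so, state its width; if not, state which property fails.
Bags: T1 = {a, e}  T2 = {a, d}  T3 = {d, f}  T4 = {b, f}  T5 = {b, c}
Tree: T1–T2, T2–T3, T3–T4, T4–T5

Yes; width 1.

Every vertex of G appears in some bag (union = {a, b, c, d, e, f}); every edge is covered by a bag; and for each vertex v the set of bags containing v is connected in the bag tree. The decomposition is therefore valid. The largest bag has 2 vertices, so the width is 1.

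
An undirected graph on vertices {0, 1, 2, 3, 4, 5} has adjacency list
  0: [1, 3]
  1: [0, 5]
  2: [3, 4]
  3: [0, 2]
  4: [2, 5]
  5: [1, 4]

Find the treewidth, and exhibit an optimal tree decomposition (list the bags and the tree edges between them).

Treewidth 2.
One such decomposition:
Bags: B1 = {2, 3, 4}  B2 = {0, 3, 4}  B3 = {0, 1, 4}  B4 = {1, 4, 5}
Tree: B1–B2, B2–B3, B3–B4

The largest bag has 3 vertices, giving width 2; this decomposition certifies tw(G) ≤ 2. Since 4–2–3–0–1–5–4 is a cycle in G, G is not acyclic. Forests are exactly the graphs of treewidth ≤ 1, so tw(G) ≥ 2. Therefore the treewidth is 2.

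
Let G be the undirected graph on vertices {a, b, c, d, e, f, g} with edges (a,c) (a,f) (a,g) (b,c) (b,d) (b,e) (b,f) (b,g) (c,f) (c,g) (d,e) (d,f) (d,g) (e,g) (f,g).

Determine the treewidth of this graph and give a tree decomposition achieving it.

The largest bag has 4 vertices, giving width 3; this decomposition certifies tw(G) ≤ 3. For the lower bound, the 4 vertices {b, d, e, g} are pairwise adjacent, and any tree decomposition puts a clique entirely inside one bag — forcing width ≥ 3. The upper and lower bounds meet at 3, so that is the treewidth.

Treewidth 3.
One optimal decomposition is:
Bags: B1 = {b, c, f, g}  B2 = {b, d, f, g}  B3 = {b, d, e, g}  B4 = {a, c, f, g}
Tree: B1–B2, B2–B3, B1–B4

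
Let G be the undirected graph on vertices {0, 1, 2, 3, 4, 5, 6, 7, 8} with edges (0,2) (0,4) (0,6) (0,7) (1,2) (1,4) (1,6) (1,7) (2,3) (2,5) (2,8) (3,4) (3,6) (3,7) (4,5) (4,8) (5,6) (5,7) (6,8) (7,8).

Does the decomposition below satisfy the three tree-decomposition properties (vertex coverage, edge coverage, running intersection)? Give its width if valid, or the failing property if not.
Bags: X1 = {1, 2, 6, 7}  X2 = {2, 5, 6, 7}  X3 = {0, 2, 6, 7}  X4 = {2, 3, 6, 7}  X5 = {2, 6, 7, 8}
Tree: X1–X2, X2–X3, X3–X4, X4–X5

A tree decomposition must satisfy three properties: every vertex lies in some bag; for every edge, both endpoints lie together in some bag; and for every vertex, the bags containing it form a connected subtree. Here vertex 4 appears in no bag, so the decomposition is invalid.

No — vertex 4 appears in no bag.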